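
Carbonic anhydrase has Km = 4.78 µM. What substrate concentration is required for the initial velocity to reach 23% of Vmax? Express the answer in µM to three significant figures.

v/Vmax = [S]/(Km+[S]) = 0.23, so [S] = Km·0.23/(1 − 0.23) = 4.78 × 0.2987.
[S] = 1.43 µM.

1.43 µM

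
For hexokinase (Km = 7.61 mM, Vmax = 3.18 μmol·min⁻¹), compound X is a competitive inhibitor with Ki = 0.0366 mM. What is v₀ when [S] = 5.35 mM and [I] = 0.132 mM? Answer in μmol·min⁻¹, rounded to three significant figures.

With α = 1 + [I]/Ki = 1 + 0.132/0.0366 = 4.607, the competitive rate law is v = Vmax[S] / (αKm + [S]).
v = 3.18×5.35 / (4.607×7.61 + 5.35) = 17.01/40.41 = 0.421 μmol·min⁻¹.

0.421 μmol·min⁻¹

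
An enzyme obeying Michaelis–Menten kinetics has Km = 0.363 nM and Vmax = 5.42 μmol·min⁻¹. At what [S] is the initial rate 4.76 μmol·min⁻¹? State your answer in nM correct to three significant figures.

Rearranging v = Vmax[S]/(Km+[S]) gives [S] = Km·v/(Vmax − v).
[S] = 0.363 × 4.76 / (5.42 − 4.76) = 1.728/0.6600 = 2.62 nM.

2.62 nM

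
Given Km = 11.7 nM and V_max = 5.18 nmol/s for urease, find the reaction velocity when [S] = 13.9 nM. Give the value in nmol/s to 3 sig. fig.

2.81 nmol/s

v = Vmax·[S]/(Km + [S]) = 5.18 × 13.9 / (11.7 + 13.9)
  = 72.00 / 25.60 = 2.81 nmol/s.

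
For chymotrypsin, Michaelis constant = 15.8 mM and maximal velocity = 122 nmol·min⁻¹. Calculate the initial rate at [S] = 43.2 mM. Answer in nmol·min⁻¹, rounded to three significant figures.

89.3 nmol·min⁻¹

v = Vmax·[S]/(Km + [S]) = 122 × 43.2 / (15.8 + 43.2)
  = 5270 / 59.00 = 89.3 nmol·min⁻¹.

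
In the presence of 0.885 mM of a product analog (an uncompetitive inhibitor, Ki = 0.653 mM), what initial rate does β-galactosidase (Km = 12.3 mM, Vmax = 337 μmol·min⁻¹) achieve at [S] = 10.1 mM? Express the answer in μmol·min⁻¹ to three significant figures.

With α = 1 + [I]/Ki = 1 + 0.885/0.653 = 2.355, the uncompetitive rate law is v = (Vmax/α)·[S] / (Km/α + [S]).
v = (337/2.355)×10.1 / (12.3/2.355 + 10.1) = 1445/15.32 = 94.3 μmol·min⁻¹.

94.3 μmol·min⁻¹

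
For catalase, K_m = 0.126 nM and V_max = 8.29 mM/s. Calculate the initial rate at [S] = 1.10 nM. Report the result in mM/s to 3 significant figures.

v = Vmax·[S]/(Km + [S]) = 8.29 × 1.10 / (0.126 + 1.10)
  = 9.119 / 1.226 = 7.44 mM/s.

7.44 mM/s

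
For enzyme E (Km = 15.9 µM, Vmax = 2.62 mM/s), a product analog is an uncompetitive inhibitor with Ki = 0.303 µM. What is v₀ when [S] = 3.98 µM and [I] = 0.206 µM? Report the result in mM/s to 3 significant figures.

0.462 mM/s

α = 1 + [I]/Ki = 1 + 0.206/0.303 = 1.680.
For an uncompetitive inhibitor, both parameters are divided by α, giving Vmax/α and Km/α: Km,app = 9.47 µM, Vmax,app = 1.56 mM/s.
v = Vmax,app·[S]/(Km,app + [S]) = 1.56 × 3.98/(9.47 + 3.98) = 0.462 mM/s.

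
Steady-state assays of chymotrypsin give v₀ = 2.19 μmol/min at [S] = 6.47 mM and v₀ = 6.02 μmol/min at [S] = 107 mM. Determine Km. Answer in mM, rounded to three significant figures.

13.6 mM

From v = Vmax[S]/(Km+[S]), each point gives Vmax = v(Km+[S])/[S].
Equating: 2.19(Km+6.47)/6.47 = 6.02(Km+107)/107.
0.3385·Km + 2.19 = 0.05626·Km + 6.02, so (0.3385 − 0.05626)·Km = 6.02 − 2.19.
Km = 3.830/0.2822 = 13.6 mM; then Vmax = 2.19(13.6+6.47)/6.47 = 6.78 μmol/min.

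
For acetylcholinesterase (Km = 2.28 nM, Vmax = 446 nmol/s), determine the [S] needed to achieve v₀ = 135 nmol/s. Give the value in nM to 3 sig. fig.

Rearranging v = Vmax[S]/(Km+[S]) gives [S] = Km·v/(Vmax − v).
[S] = 2.28 × 135 / (446 − 135) = 307.8/311.0 = 0.990 nM.

0.990 nM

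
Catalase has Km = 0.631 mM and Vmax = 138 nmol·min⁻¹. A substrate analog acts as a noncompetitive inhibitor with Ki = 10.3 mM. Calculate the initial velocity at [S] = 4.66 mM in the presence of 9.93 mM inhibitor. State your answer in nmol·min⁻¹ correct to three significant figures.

α = 1 + [I]/Ki = 1 + 9.93/10.3 = 1.964.
For a noncompetitive inhibitor, Vmax is reduced to Vmax/α while Km is unchanged: Km,app = 0.631 mM, Vmax,app = 70.3 nmol·min⁻¹.
v = Vmax,app·[S]/(Km,app + [S]) = 70.3 × 4.66/(0.631 + 4.66) = 61.9 nmol·min⁻¹.

61.9 nmol·min⁻¹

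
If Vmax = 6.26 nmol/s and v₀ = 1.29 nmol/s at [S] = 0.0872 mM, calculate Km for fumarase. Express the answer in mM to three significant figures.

From v = Vmax[S]/(Km+[S]), Km = [S](Vmax − v)/v.
Km = 0.0872 × (6.26 − 1.29) / 1.29 = 0.4334/1.29 = 0.336 mM.

0.336 mM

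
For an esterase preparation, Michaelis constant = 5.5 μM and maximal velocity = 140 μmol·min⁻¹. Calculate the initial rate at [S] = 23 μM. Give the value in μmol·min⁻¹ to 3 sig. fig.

113 μmol·min⁻¹

v = Vmax·[S]/(Km + [S]) = 140 × 23 / (5.5 + 23)
  = 3220 / 28.50 = 113 μmol·min⁻¹.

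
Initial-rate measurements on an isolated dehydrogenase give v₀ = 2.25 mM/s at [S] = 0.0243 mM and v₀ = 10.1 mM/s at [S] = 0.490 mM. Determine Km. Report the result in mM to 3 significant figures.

0.109 mM

From v = Vmax[S]/(Km+[S]), each point gives Vmax = v(Km+[S])/[S].
Equating: 2.25(Km+0.0243)/0.0243 = 10.1(Km+0.490)/0.490.
92.59·Km + 2.25 = 20.61·Km + 10.1, so (92.59 − 20.61)·Km = 10.1 − 2.25.
Km = 7.850/71.98 = 0.109 mM; then Vmax = 2.25(0.109+0.0243)/0.0243 = 12.3 mM/s.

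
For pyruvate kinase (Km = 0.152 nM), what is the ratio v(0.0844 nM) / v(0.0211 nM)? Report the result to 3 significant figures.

2.93

Since Vmax cancels, v₂/v₁ = [S]₂(Km+[S]₁) / [S]₁(Km+[S]₂).
= 0.0844×(0.152+0.0211) / (0.0211×(0.152+0.0844)) = 0.01461/0.004988 = 2.93.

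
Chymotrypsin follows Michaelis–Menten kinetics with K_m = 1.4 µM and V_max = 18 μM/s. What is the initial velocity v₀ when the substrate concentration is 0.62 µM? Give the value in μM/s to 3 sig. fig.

[S]/(Km+[S]) = 0.62/2.020 = 0.3069, the fractional saturation.
v = 0.3069 × Vmax = 0.3069 × 18 = 5.52 μM/s.

5.52 μM/s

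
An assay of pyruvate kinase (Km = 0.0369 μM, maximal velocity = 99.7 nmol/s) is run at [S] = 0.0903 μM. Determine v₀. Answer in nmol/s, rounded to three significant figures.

v = Vmax·[S]/(Km + [S]) = 99.7 × 0.0903 / (0.0369 + 0.0903)
  = 9.003 / 0.1272 = 70.8 nmol/s.

70.8 nmol/s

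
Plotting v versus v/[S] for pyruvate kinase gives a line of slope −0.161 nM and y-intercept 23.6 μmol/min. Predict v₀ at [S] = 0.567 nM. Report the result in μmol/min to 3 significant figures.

In the Eadie–Hofstee form v = Vmax − Km·(v/[S]), the slope is −Km and the intercept is Vmax, so Km = 0.161 nM and Vmax = 23.6 μmol/min.
v = 23.6 × 0.567/(0.161 + 0.567) = 18.4 μmol/min.

18.4 μmol/min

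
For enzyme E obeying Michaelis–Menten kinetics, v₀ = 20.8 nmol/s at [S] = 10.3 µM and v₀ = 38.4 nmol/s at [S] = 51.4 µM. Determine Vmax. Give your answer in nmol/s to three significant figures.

In reciprocal form, 1/v = (Km/Vmax)·(1/[S]) + 1/Vmax. The two points give (1/[S], 1/v) = (0.09709, 0.04808) and (0.01946, 0.02604).
Slope = (0.04808 − 0.02604)/(0.09709 − 0.01946) = 0.2838; intercept = 0.04808 − 0.2838×0.09709 = 0.02052.
Vmax = 1/intercept = 48.7 nmol/s; Km = slope × Vmax = 0.2838 × 48.7 = 13.8 µM.

48.7 nmol/s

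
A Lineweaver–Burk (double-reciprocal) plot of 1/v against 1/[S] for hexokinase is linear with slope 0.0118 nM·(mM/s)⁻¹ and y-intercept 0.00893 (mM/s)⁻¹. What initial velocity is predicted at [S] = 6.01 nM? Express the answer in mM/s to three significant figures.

The y-intercept is 1/Vmax, so Vmax = 1/0.00893 = 112 mM/s.
The slope is Km/Vmax, so Km = 0.0118 × 112 = 1.32 nM.
Then v = 112 × 6.01/(1.32 + 6.01) = 91.8 mM/s.

91.8 mM/s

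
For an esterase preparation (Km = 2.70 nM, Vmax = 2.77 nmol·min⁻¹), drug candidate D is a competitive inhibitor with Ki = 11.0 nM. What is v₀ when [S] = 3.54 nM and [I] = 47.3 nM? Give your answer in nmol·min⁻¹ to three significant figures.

α = 1 + [I]/Ki = 1 + 47.3/11.0 = 5.300.
For a competitive inhibitor, Vmax is unchanged and the apparent Km becomes α·Km: Km,app = 14.3 nM, Vmax,app = 2.77 nmol·min⁻¹.
v = Vmax,app·[S]/(Km,app + [S]) = 2.77 × 3.54/(14.3 + 3.54) = 0.549 nmol·min⁻¹.

0.549 nmol·min⁻¹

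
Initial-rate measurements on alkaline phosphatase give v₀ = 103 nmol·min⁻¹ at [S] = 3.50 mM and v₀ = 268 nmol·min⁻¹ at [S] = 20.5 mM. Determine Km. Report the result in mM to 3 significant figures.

10.1 mM

From v = Vmax[S]/(Km+[S]), each point gives Vmax = v(Km+[S])/[S].
Equating: 103(Km+3.50)/3.50 = 268(Km+20.5)/20.5.
29.43·Km + 103 = 13.07·Km + 268, so (29.43 − 13.07)·Km = 268 − 103.
Km = 165.0/16.36 = 10.1 mM; then Vmax = 103(10.1+3.50)/3.50 = 400 nmol·min⁻¹.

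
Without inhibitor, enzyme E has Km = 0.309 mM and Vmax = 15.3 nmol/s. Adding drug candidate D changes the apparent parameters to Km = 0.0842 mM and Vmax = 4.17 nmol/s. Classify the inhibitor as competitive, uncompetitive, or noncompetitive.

uncompetitive

Both Km and Vmax decrease by the same factor (~3.67-fold) — characteristic of uncompetitive inhibition.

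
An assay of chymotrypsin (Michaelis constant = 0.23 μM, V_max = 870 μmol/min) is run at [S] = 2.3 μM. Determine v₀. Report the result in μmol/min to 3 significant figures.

791 μmol/min

v = Vmax·[S]/(Km + [S]) = 870 × 2.3 / (0.23 + 2.3)
  = 2001 / 2.530 = 791 μmol/min.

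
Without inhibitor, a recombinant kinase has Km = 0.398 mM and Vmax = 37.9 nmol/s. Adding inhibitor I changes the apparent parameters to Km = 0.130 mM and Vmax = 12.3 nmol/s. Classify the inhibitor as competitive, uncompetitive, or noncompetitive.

uncompetitive

Both Km and Vmax decrease by the same factor (~3.07-fold) — characteristic of uncompetitive inhibition.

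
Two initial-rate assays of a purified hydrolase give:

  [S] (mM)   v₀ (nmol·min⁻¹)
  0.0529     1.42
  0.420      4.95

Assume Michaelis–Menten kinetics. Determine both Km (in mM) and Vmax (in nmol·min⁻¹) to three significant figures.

From v = Vmax[S]/(Km+[S]), each point gives Vmax = v(Km+[S])/[S].
Equating: 1.42(Km+0.0529)/0.0529 = 4.95(Km+0.420)/0.420.
26.84·Km + 1.42 = 11.79·Km + 4.95, so (26.84 − 11.79)·Km = 4.95 − 1.42.
Km = 3.530/15.06 = 0.234 mM; then Vmax = 1.42(0.234+0.0529)/0.0529 = 7.71 nmol·min⁻¹.

Km = 0.234 mM; Vmax = 7.71 nmol·min⁻¹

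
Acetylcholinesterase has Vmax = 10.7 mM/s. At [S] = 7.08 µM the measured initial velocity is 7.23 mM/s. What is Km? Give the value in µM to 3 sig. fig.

3.40 µM

From v = Vmax[S]/(Km+[S]), Km = [S](Vmax − v)/v.
Km = 7.08 × (10.7 − 7.23) / 7.23 = 24.57/7.23 = 3.40 µM.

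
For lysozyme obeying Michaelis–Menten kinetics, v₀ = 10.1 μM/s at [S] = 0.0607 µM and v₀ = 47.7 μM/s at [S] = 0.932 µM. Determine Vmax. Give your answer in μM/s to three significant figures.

In reciprocal form, 1/v = (Km/Vmax)·(1/[S]) + 1/Vmax. The two points give (1/[S], 1/v) = (16.47, 0.09901) and (1.073, 0.02096).
Slope = (0.09901 − 0.02096)/(16.47 − 1.073) = 0.005067; intercept = 0.09901 − 0.005067×16.47 = 0.01553.
Vmax = 1/intercept = 64.4 μM/s; Km = slope × Vmax = 0.005067 × 64.4 = 0.326 µM.

64.4 μM/s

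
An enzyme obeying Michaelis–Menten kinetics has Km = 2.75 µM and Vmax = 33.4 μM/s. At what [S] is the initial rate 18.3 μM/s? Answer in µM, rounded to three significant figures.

The required fractional saturation is v/Vmax = 18.3/33.4 = 0.5479.
Then [S]/(Km+[S]) = 0.5479 ⇒ [S] = 2.75 × 0.5479/(1 − 0.5479) = 3.33 µM.

3.33 µM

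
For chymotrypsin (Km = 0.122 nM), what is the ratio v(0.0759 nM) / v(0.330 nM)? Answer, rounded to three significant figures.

Since Vmax cancels, v₂/v₁ = [S]₂(Km+[S]₁) / [S]₁(Km+[S]₂).
= 0.0759×(0.122+0.330) / (0.330×(0.122+0.0759)) = 0.03431/0.06531 = 0.525.

0.525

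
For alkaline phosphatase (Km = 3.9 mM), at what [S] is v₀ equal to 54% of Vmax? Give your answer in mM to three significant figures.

4.58 mM

v/Vmax = [S]/(Km+[S]) = 0.54, so [S] = Km·0.54/(1 − 0.54) = 3.9 × 1.174.
[S] = 4.58 mM.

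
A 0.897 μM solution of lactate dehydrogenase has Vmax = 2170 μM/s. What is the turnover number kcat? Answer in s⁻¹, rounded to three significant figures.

kcat = Vmax/[E]total = 2170 μM/s / 0.897 μM = 2420 s⁻¹.

2420 s⁻¹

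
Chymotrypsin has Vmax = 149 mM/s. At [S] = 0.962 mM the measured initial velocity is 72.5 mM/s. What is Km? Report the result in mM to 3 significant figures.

v/Vmax = 72.5/149 = 0.4866 = [S]/(Km+[S]).
So Km + [S] = [S]/0.4866 = 1.977 mM, giving Km = 1.977 − 0.962 = 1.02 mM.

1.02 mM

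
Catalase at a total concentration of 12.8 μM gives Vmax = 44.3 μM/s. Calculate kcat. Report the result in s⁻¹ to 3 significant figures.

3.46 s⁻¹

kcat = Vmax/[E]total = 44.3 μM/s / 12.8 μM = 3.46 s⁻¹.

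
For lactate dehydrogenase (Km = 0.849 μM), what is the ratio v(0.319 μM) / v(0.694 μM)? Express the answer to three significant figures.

0.607

Since Vmax cancels, v₂/v₁ = [S]₂(Km+[S]₁) / [S]₁(Km+[S]₂).
= 0.319×(0.849+0.694) / (0.694×(0.849+0.319)) = 0.4922/0.8106 = 0.607.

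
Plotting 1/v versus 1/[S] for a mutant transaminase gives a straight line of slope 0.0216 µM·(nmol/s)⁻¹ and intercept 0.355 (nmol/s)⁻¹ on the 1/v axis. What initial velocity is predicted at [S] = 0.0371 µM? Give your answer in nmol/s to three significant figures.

1.07 nmol/s

The y-intercept is 1/Vmax, so Vmax = 1/0.355 = 2.82 nmol/s.
The slope is Km/Vmax, so Km = 0.0216 × 2.82 = 0.0608 µM.
Then v = 2.82 × 0.0371/(0.0608 + 0.0371) = 1.07 nmol/s.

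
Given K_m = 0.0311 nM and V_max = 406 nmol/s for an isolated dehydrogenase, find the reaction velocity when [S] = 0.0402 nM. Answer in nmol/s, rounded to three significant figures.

[S]/(Km+[S]) = 0.0402/0.07130 = 0.5638, the fractional saturation.
v = 0.5638 × Vmax = 0.5638 × 406 = 229 nmol/s.

229 nmol/s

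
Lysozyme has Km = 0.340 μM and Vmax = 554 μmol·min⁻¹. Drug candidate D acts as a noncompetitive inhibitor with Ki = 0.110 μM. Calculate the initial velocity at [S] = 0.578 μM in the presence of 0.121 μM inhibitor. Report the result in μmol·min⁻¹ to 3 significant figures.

With α = 1 + [I]/Ki = 1 + 0.121/0.110 = 2.100, the noncompetitive rate law is v = (Vmax/α)·[S] / (Km + [S]).
v = (554/2.100)×0.578 / (0.340 + 0.578) = 152.5/0.9180 = 166 μmol·min⁻¹.

166 μmol·min⁻¹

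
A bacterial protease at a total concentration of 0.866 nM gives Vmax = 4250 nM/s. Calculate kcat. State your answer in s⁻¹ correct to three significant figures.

kcat = Vmax/[E]total = 4250 nM/s / 0.866 nM = 4910 s⁻¹.

4910 s⁻¹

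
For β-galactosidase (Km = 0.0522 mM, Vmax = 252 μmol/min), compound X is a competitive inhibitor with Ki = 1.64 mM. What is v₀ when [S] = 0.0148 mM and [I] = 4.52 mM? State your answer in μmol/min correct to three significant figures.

17.7 μmol/min

α = 1 + [I]/Ki = 1 + 4.52/1.64 = 3.756.
For a competitive inhibitor, Vmax is unchanged and the apparent Km becomes α·Km: Km,app = 0.196 mM, Vmax,app = 252 μmol/min.
v = Vmax,app·[S]/(Km,app + [S]) = 252 × 0.0148/(0.196 + 0.0148) = 17.7 μmol/min.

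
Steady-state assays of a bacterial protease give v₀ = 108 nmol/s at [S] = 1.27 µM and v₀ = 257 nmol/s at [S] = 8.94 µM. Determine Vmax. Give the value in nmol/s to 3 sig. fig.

333 nmol/s

In reciprocal form, 1/v = (Km/Vmax)·(1/[S]) + 1/Vmax. The two points give (1/[S], 1/v) = (0.7874, 0.009259) and (0.1119, 0.003891).
Slope = (0.009259 − 0.003891)/(0.7874 − 0.1119) = 0.007946; intercept = 0.009259 − 0.007946×0.7874 = 0.003002.
Vmax = 1/intercept = 333 nmol/s; Km = slope × Vmax = 0.007946 × 333 = 2.65 µM.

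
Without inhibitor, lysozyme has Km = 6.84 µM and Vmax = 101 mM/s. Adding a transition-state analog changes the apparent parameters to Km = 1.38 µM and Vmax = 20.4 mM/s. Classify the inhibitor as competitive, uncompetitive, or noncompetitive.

Both Km and Vmax decrease by the same factor (~4.94-fold) — characteristic of uncompetitive inhibition.

uncompetitive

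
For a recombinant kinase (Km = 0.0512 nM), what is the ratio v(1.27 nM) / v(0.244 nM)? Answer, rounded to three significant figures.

1.16

The fractional saturations are [S]/(Km+[S]) = 0.244/0.2952 = 0.8266 and 1.27/1.321 = 0.9612.
v₂/v₁ is just their ratio: 0.9612/0.8266 = 1.16.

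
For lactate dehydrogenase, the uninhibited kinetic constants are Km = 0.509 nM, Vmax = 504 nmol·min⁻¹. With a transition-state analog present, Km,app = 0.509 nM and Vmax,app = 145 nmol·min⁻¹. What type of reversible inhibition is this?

Vmax decreases (504 → 145 nmol·min⁻¹) while Km is unchanged — pure noncompetitive inhibition.

noncompetitive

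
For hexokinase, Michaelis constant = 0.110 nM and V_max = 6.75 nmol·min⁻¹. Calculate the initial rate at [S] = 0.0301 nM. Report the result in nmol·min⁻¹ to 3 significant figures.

1.45 nmol·min⁻¹

[S]/(Km+[S]) = 0.0301/0.1401 = 0.2148, the fractional saturation.
v = 0.2148 × Vmax = 0.2148 × 6.75 = 1.45 nmol·min⁻¹.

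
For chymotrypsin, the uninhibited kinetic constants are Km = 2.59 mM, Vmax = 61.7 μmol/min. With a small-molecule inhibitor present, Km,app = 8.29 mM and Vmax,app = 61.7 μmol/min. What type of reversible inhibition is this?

competitive

Km increases (2.59 → 8.29 mM) while Vmax is unchanged — the hallmark of competitive inhibition.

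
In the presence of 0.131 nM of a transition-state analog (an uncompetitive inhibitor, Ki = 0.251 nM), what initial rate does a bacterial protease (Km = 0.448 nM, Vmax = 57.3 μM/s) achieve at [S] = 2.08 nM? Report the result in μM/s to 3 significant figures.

33.0 μM/s

With α = 1 + [I]/Ki = 1 + 0.131/0.251 = 1.522, the uncompetitive rate law is v = (Vmax/α)·[S] / (Km/α + [S]).
v = (57.3/1.522)×2.08 / (0.448/1.522 + 2.08) = 78.31/2.374 = 33.0 μM/s.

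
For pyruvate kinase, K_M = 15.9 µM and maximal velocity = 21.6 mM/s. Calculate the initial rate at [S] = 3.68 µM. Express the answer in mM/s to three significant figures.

4.06 mM/s

v = Vmax·[S]/(Km + [S]) = 21.6 × 3.68 / (15.9 + 3.68)
  = 79.49 / 19.58 = 4.06 mM/s.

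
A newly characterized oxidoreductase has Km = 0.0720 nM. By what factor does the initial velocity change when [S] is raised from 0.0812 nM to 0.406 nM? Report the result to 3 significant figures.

Since Vmax cancels, v₂/v₁ = [S]₂(Km+[S]₁) / [S]₁(Km+[S]₂).
= 0.406×(0.0720+0.0812) / (0.0812×(0.0720+0.406)) = 0.06220/0.03881 = 1.60.

1.60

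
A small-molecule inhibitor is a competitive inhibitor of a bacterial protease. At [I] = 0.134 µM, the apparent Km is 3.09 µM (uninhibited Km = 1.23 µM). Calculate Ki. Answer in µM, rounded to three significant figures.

0.0886 µM

Competitive: Km,app = α·Km with α = 1 + [I]/Ki.
α = Km,app/Km = 3.09/1.23 = 2.512.
Ki = [I]/(α − 1) = 0.134/1.512 = 0.0886 µM.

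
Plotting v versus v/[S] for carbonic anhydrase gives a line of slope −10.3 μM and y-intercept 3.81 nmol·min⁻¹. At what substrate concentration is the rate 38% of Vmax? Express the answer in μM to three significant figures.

The Eadie–Hofstee slope gives Km = 10.3 μM (slope = −Km).
v/Vmax = [S]/(Km+[S]) = 0.38 ⇒ [S] = Km·0.38/(1−0.38) = 10.3 × 0.6129 = 6.31 μM.

6.31 μM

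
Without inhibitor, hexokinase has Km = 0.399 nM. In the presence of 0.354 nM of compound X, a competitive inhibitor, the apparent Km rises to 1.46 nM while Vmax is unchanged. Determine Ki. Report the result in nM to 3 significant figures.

0.133 nM

Competitive: Km,app = α·Km with α = 1 + [I]/Ki.
α = Km,app/Km = 1.46/0.399 = 3.659.
Since α = 1 + [I]/Ki, [I]/Ki = 3.659 − 1 = 2.659 and Ki = 0.354/2.659 = 0.133 nM.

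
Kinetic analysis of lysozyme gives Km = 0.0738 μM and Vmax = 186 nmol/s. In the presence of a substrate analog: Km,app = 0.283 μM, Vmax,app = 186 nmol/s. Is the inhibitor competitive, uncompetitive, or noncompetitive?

competitive

Km increases (0.0738 → 0.283 μM) while Vmax is unchanged — the hallmark of competitive inhibition.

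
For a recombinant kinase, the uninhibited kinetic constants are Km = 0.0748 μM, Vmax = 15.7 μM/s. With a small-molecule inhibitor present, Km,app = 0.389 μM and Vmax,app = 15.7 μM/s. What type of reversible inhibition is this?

competitive

Km increases (0.0748 → 0.389 μM) while Vmax is unchanged — the hallmark of competitive inhibition.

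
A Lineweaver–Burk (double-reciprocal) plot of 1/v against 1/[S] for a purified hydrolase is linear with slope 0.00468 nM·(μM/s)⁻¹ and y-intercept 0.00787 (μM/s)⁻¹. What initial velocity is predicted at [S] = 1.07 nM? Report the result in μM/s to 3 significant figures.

81.7 μM/s

The y-intercept is 1/Vmax, so Vmax = 1/0.00787 = 127 μM/s.
The slope is Km/Vmax, so Km = 0.00468 × 127 = 0.595 nM.
Then v = 127 × 1.07/(0.595 + 1.07) = 81.7 μM/s.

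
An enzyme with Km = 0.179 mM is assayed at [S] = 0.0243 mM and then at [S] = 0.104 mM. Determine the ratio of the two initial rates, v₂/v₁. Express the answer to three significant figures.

Since Vmax cancels, v₂/v₁ = [S]₂(Km+[S]₁) / [S]₁(Km+[S]₂).
= 0.104×(0.179+0.0243) / (0.0243×(0.179+0.104)) = 0.02114/0.006877 = 3.07.

3.07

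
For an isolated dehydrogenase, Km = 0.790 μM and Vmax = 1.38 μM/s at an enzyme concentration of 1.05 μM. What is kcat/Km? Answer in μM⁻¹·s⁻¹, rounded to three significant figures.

kcat = Vmax/[E]total = 1.38/1.05 = 1.31 s⁻¹.
kcat/Km = 1.31/0.790 = 1.66 μM⁻¹·s⁻¹.

1.66 μM⁻¹·s⁻¹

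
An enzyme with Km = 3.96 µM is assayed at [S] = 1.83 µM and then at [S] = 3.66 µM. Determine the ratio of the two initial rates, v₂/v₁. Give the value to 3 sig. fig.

1.52

The fractional saturations are [S]/(Km+[S]) = 1.83/5.790 = 0.3161 and 3.66/7.620 = 0.4803.
v₂/v₁ is just their ratio: 0.4803/0.3161 = 1.52.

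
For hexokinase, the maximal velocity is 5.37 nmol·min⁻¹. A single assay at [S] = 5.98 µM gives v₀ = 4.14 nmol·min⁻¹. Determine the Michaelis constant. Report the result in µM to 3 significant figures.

From v = Vmax[S]/(Km+[S]), Km = [S](Vmax − v)/v.
Km = 5.98 × (5.37 − 4.14) / 4.14 = 7.355/4.14 = 1.78 µM.

1.78 µM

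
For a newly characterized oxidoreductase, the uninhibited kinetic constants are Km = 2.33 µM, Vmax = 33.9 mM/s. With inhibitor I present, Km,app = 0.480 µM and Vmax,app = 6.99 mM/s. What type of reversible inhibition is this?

Both Km and Vmax decrease by the same factor (~4.85-fold) — characteristic of uncompetitive inhibition.

uncompetitive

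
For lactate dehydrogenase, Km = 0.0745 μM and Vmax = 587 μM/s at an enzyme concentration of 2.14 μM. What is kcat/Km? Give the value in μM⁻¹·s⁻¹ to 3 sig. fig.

3680 μM⁻¹·s⁻¹

kcat = Vmax/[E]total = 587/2.14 = 274 s⁻¹.
kcat/Km = 274/0.0745 = 3680 μM⁻¹·s⁻¹.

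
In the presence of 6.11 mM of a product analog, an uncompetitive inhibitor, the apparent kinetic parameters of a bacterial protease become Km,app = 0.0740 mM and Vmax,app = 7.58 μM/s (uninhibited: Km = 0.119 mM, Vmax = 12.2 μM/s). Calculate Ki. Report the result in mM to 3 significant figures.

Uncompetitive: Vmax,app = Vmax/α (and Km,app = Km/α) with α = 1 + [I]/Ki.
α = Vmax/Vmax,app = 12.2/7.58 = 1.609.
Ki = [I]/(α − 1) = 6.11/0.6095 = 10.0 mM.

10.0 mM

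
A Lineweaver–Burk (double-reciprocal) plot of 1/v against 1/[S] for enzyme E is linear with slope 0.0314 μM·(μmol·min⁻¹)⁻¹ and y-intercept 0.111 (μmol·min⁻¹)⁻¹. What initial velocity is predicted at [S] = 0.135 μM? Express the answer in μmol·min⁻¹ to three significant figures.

The y-intercept is 1/Vmax, so Vmax = 1/0.111 = 9.01 μmol·min⁻¹.
The slope is Km/Vmax, so Km = 0.0314 × 9.01 = 0.283 μM.
Then v = 9.01 × 0.135/(0.283 + 0.135) = 2.91 μmol·min⁻¹.

2.91 μmol·min⁻¹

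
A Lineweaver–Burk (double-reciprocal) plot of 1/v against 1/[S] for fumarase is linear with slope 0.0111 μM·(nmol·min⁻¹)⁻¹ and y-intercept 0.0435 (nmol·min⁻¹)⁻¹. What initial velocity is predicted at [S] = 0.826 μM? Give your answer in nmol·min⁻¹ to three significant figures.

The y-intercept is 1/Vmax, so Vmax = 1/0.0435 = 23.0 nmol·min⁻¹.
The slope is Km/Vmax, so Km = 0.0111 × 23.0 = 0.255 μM.
Then v = 23.0 × 0.826/(0.255 + 0.826) = 17.6 nmol·min⁻¹.

17.6 nmol·min⁻¹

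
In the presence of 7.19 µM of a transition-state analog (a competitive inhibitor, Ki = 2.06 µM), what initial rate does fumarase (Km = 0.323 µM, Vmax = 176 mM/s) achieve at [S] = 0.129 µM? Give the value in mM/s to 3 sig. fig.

α = 1 + [I]/Ki = 1 + 7.19/2.06 = 4.490.
For a competitive inhibitor, Vmax is unchanged and the apparent Km becomes α·Km: Km,app = 1.45 µM, Vmax,app = 176 mM/s.
v = Vmax,app·[S]/(Km,app + [S]) = 176 × 0.129/(1.45 + 0.129) = 14.4 mM/s.

14.4 mM/s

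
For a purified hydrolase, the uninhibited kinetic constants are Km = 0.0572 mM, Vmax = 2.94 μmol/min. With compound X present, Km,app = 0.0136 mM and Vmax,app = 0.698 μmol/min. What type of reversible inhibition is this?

uncompetitive

Both Km and Vmax decrease by the same factor (~4.21-fold) — characteristic of uncompetitive inhibition.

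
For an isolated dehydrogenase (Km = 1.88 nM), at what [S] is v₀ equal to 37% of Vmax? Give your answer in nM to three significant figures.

1.10 nM

v/Vmax = [S]/(Km+[S]) = 0.37, so [S] = Km·0.37/(1 − 0.37) = 1.88 × 0.5873.
[S] = 1.10 nM.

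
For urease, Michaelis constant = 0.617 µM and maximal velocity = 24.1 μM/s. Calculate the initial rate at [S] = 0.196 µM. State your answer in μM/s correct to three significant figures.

5.81 μM/s

v = Vmax·[S]/(Km + [S]) = 24.1 × 0.196 / (0.617 + 0.196)
  = 4.724 / 0.8130 = 5.81 μM/s.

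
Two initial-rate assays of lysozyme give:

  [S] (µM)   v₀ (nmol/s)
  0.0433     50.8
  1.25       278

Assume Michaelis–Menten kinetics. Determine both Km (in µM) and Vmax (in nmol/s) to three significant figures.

From v = Vmax[S]/(Km+[S]), each point gives Vmax = v(Km+[S])/[S].
Equating: 50.8(Km+0.0433)/0.0433 = 278(Km+1.25)/1.25.
1173·Km + 50.8 = 222.4·Km + 278, so (1173 − 222.4)·Km = 278 − 50.8.
Km = 227.2/950.8 = 0.239 µM; then Vmax = 50.8(0.239+0.0433)/0.0433 = 331 nmol/s.

Km = 0.239 µM; Vmax = 331 nmol/s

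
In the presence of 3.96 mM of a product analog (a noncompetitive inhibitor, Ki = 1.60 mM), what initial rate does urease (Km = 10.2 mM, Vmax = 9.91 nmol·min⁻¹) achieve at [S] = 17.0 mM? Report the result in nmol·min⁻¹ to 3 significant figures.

1.78 nmol·min⁻¹

With α = 1 + [I]/Ki = 1 + 3.96/1.60 = 3.475, the noncompetitive rate law is v = (Vmax/α)·[S] / (Km + [S]).
v = (9.91/3.475)×17.0 / (10.2 + 17.0) = 48.48/27.20 = 1.78 nmol·min⁻¹.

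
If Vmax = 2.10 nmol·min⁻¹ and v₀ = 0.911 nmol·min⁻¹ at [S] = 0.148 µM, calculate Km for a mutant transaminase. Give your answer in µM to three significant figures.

0.193 µM

From v = Vmax[S]/(Km+[S]), Km = [S](Vmax − v)/v.
Km = 0.148 × (2.10 − 0.911) / 0.911 = 0.1760/0.911 = 0.193 µM.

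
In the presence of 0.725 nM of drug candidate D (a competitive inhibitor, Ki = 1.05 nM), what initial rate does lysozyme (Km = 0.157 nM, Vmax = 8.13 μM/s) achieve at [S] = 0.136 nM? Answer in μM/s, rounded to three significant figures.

2.75 μM/s

With α = 1 + [I]/Ki = 1 + 0.725/1.05 = 1.690, the competitive rate law is v = Vmax[S] / (αKm + [S]).
v = 8.13×0.136 / (1.690×0.157 + 0.136) = 1.106/0.4014 = 2.75 μM/s.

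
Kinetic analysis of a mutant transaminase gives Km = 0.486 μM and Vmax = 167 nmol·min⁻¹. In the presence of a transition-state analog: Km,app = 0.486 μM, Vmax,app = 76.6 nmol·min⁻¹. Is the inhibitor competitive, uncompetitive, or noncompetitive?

noncompetitive

Vmax decreases (167 → 76.6 nmol·min⁻¹) while Km is unchanged — pure noncompetitive inhibition.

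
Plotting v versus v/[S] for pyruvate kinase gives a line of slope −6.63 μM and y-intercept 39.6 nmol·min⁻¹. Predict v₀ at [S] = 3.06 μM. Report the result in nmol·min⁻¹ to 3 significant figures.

12.5 nmol·min⁻¹

In the Eadie–Hofstee form v = Vmax − Km·(v/[S]), the slope is −Km and the intercept is Vmax, so Km = 6.63 μM and Vmax = 39.6 nmol·min⁻¹.
v = 39.6 × 3.06/(6.63 + 3.06) = 12.5 nmol·min⁻¹.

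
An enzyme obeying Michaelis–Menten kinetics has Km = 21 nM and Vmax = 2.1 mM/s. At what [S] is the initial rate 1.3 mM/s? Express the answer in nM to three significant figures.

The required fractional saturation is v/Vmax = 1.3/2.1 = 0.6190.
Then [S]/(Km+[S]) = 0.6190 ⇒ [S] = 21 × 0.6190/(1 − 0.6190) = 34.1 nM.

34.1 nM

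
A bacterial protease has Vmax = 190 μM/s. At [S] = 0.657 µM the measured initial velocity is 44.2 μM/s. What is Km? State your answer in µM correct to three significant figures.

2.17 µM

v/Vmax = 44.2/190 = 0.2326 = [S]/(Km+[S]).
So Km + [S] = [S]/0.2326 = 2.824 µM, giving Km = 2.824 − 0.657 = 2.17 µM.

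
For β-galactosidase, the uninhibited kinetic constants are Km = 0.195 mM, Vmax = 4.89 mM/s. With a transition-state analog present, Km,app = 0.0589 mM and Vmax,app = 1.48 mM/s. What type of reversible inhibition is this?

Both Km and Vmax decrease by the same factor (~3.31-fold) — characteristic of uncompetitive inhibition.

uncompetitive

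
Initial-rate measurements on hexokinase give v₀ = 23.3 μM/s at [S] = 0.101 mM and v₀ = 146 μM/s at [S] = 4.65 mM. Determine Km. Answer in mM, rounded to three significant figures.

In reciprocal form, 1/v = (Km/Vmax)·(1/[S]) + 1/Vmax. The two points give (1/[S], 1/v) = (9.901, 0.04292) and (0.2151, 0.006849).
Slope = (0.04292 − 0.006849)/(9.901 − 0.2151) = 0.003724; intercept = 0.04292 − 0.003724×9.901 = 0.006048.
Vmax = 1/intercept = 165 μM/s; Km = slope × Vmax = 0.003724 × 165 = 0.616 mM.

0.616 mM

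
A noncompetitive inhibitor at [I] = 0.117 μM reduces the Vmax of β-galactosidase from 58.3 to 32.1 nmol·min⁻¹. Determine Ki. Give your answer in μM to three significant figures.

Noncompetitive: Vmax,app = Vmax/α with α = 1 + [I]/Ki.
α = Vmax/Vmax,app = 58.3/32.1 = 1.816.
Ki = [I]/(α − 1) = 0.117/0.8162 = 0.143 μM.

0.143 μM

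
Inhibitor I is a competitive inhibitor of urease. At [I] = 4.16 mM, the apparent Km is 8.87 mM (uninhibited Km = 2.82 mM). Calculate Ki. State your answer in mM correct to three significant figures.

1.94 mM

Competitive: Km,app = α·Km with α = 1 + [I]/Ki.
α = Km,app/Km = 8.87/2.82 = 3.145.
Since α = 1 + [I]/Ki, [I]/Ki = 3.145 − 1 = 2.145 and Ki = 4.16/2.145 = 1.94 mM.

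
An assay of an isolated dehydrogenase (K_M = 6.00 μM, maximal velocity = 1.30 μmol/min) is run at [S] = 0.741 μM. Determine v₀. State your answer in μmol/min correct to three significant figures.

0.143 μmol/min

[S]/(Km+[S]) = 0.741/6.741 = 0.1099, the fractional saturation.
v = 0.1099 × Vmax = 0.1099 × 1.30 = 0.143 μmol/min.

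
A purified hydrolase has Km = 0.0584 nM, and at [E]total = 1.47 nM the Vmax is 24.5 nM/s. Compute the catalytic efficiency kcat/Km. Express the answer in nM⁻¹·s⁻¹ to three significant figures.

285 nM⁻¹·s⁻¹

kcat = Vmax/[E]total = 24.5/1.47 = 16.7 s⁻¹.
kcat/Km = 16.7/0.0584 = 285 nM⁻¹·s⁻¹.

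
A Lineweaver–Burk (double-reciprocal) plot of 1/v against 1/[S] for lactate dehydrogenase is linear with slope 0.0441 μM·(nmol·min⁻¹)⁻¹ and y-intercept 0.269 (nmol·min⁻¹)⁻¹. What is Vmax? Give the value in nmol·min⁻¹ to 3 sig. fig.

The y-intercept of a Lineweaver–Burk plot equals 1/Vmax, so Vmax = 1/0.269 = 3.72 nmol·min⁻¹.

3.72 nmol·min⁻¹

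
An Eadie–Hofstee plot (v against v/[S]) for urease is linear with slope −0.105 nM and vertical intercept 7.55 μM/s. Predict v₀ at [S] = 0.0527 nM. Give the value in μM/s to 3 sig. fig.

2.52 μM/s

In the Eadie–Hofstee form v = Vmax − Km·(v/[S]), the slope is −Km and the intercept is Vmax, so Km = 0.105 nM and Vmax = 7.55 μM/s.
v = 7.55 × 0.0527/(0.105 + 0.0527) = 2.52 μM/s.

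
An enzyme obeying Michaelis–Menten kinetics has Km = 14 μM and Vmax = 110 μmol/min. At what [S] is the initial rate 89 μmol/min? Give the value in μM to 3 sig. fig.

The required fractional saturation is v/Vmax = 89/110 = 0.8091.
Then [S]/(Km+[S]) = 0.8091 ⇒ [S] = 14 × 0.8091/(1 − 0.8091) = 59.3 μM.

59.3 μM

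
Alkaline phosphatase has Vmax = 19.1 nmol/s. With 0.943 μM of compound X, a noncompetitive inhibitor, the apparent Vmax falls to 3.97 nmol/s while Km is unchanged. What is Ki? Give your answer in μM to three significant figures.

Noncompetitive: Vmax,app = Vmax/α with α = 1 + [I]/Ki.
α = Vmax/Vmax,app = 19.1/3.97 = 4.811.
Since α = 1 + [I]/Ki, [I]/Ki = 4.811 − 1 = 3.811 and Ki = 0.943/3.811 = 0.247 μM.

0.247 μM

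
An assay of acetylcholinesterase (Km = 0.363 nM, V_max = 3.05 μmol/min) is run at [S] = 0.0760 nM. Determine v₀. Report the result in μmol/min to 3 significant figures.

0.528 μmol/min

[S]/(Km+[S]) = 0.0760/0.4390 = 0.1731, the fractional saturation.
v = 0.1731 × Vmax = 0.1731 × 3.05 = 0.528 μmol/min.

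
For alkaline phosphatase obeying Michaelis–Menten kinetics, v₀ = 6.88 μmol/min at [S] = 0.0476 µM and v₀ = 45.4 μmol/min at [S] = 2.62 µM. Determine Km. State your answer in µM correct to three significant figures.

In reciprocal form, 1/v = (Km/Vmax)·(1/[S]) + 1/Vmax. The two points give (1/[S], 1/v) = (21.01, 0.1453) and (0.3817, 0.02203).
Slope = (0.1453 − 0.02203)/(21.01 − 0.3817) = 0.005979; intercept = 0.1453 − 0.005979×21.01 = 0.01974.
Vmax = 1/intercept = 50.6 μmol/min; Km = slope × Vmax = 0.005979 × 50.6 = 0.303 µM.

0.303 µM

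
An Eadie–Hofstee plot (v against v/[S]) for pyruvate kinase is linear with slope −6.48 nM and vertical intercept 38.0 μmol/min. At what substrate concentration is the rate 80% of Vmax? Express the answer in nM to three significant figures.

25.9 nM

The Eadie–Hofstee slope gives Km = 6.48 nM (slope = −Km).
v/Vmax = [S]/(Km+[S]) = 0.8 ⇒ [S] = Km·0.8/(1−0.8) = 6.48 × 4.000 = 25.9 nM.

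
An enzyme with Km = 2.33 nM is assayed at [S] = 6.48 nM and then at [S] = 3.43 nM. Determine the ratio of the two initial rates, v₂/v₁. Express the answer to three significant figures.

0.810

Since Vmax cancels, v₂/v₁ = [S]₂(Km+[S]₁) / [S]₁(Km+[S]₂).
= 3.43×(2.33+6.48) / (6.48×(2.33+3.43)) = 30.22/37.32 = 0.810.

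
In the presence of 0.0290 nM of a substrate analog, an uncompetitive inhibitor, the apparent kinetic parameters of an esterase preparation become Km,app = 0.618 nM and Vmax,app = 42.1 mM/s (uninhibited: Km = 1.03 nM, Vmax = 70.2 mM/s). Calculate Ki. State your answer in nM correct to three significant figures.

0.0434 nM

Uncompetitive: Vmax,app = Vmax/α (and Km,app = Km/α) with α = 1 + [I]/Ki.
α = Vmax/Vmax,app = 70.2/42.1 = 1.667.
Since α = 1 + [I]/Ki, [I]/Ki = 1.667 − 1 = 0.6675 and Ki = 0.0290/0.6675 = 0.0434 nM.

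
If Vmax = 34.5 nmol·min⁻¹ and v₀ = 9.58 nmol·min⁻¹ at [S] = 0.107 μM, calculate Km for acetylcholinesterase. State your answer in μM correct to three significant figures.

0.278 μM

v/Vmax = 9.58/34.5 = 0.2777 = [S]/(Km+[S]).
So Km + [S] = [S]/0.2777 = 0.3853 μM, giving Km = 0.3853 − 0.107 = 0.278 μM.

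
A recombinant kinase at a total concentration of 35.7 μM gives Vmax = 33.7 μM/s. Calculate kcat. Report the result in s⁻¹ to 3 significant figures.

0.944 s⁻¹

kcat = Vmax/[E]total = 33.7 μM/s / 35.7 μM = 0.944 s⁻¹.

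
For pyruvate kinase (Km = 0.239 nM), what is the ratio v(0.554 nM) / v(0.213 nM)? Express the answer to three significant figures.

Since Vmax cancels, v₂/v₁ = [S]₂(Km+[S]₁) / [S]₁(Km+[S]₂).
= 0.554×(0.239+0.213) / (0.213×(0.239+0.554)) = 0.2504/0.1689 = 1.48.

1.48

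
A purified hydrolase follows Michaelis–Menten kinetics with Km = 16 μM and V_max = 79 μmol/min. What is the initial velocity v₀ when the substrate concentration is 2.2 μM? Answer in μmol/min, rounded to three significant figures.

[S]/(Km+[S]) = 2.2/18.20 = 0.1209, the fractional saturation.
v = 0.1209 × Vmax = 0.1209 × 79 = 9.55 μmol/min.

9.55 μmol/min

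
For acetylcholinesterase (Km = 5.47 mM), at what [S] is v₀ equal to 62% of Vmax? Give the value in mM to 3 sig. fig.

8.92 mM

v/Vmax = [S]/(Km+[S]) = 0.62, so [S] = Km·0.62/(1 − 0.62) = 5.47 × 1.632.
[S] = 8.92 mM.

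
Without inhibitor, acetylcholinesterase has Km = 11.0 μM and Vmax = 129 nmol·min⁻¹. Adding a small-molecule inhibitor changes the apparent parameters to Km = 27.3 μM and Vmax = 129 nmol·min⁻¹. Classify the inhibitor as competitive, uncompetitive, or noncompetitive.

Km increases (11.0 → 27.3 μM) while Vmax is unchanged — the hallmark of competitive inhibition.

competitive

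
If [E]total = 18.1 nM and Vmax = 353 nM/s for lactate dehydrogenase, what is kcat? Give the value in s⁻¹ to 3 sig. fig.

19.5 s⁻¹

kcat = Vmax/[E]total = 353 nM/s / 18.1 nM = 19.5 s⁻¹.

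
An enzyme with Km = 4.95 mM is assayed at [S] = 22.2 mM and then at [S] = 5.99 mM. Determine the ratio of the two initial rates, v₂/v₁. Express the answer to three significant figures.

Since Vmax cancels, v₂/v₁ = [S]₂(Km+[S]₁) / [S]₁(Km+[S]₂).
= 5.99×(4.95+22.2) / (22.2×(4.95+5.99)) = 162.6/242.9 = 0.670.

0.670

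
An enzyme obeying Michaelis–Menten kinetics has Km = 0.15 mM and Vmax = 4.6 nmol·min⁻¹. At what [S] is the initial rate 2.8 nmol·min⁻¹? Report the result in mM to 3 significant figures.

0.233 mM

Rearranging v = Vmax[S]/(Km+[S]) gives [S] = Km·v/(Vmax − v).
[S] = 0.15 × 2.8 / (4.6 − 2.8) = 0.4200/1.800 = 0.233 mM.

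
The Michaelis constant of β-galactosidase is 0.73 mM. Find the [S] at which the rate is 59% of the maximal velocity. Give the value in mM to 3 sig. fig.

v/Vmax = [S]/(Km+[S]) = 0.59, so [S] = Km·0.59/(1 − 0.59) = 0.73 × 1.439.
[S] = 1.05 mM.

1.05 mM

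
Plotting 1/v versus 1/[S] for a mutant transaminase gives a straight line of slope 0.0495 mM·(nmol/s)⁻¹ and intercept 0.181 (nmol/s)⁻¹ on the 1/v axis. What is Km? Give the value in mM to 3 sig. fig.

y-intercept = 1/Vmax ⇒ Vmax = 5.52 nmol/s; slope = Km/Vmax ⇒ Km = slope × Vmax.
Km = 0.0495 × 5.52 = 0.273 mM.

0.273 mM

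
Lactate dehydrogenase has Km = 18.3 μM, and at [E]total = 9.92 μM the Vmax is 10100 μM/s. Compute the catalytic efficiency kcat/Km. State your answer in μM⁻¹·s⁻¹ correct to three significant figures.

kcat = Vmax/[E]total = 10100/9.92 = 1020 s⁻¹.
kcat/Km = 1020/18.3 = 55.6 μM⁻¹·s⁻¹.

55.6 μM⁻¹·s⁻¹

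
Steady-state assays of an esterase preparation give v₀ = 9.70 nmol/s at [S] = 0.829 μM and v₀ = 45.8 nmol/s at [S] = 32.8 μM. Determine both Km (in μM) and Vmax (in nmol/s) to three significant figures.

From v = Vmax[S]/(Km+[S]), each point gives Vmax = v(Km+[S])/[S].
Equating: 9.70(Km+0.829)/0.829 = 45.8(Km+32.8)/32.8.
11.70·Km + 9.70 = 1.396·Km + 45.8, so (11.70 − 1.396)·Km = 45.8 − 9.70.
Km = 36.10/10.30 = 3.50 μM; then Vmax = 9.70(3.50+0.829)/0.829 = 50.7 nmol/s.

Km = 3.50 μM; Vmax = 50.7 nmol/s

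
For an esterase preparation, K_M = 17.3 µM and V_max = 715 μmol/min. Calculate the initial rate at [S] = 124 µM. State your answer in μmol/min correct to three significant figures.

[S]/(Km+[S]) = 124/141.3 = 0.8776, the fractional saturation.
v = 0.8776 × Vmax = 0.8776 × 715 = 627 μmol/min.

627 μmol/min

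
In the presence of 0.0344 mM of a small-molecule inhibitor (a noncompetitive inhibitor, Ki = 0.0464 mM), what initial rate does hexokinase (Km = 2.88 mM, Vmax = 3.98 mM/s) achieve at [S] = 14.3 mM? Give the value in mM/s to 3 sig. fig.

α = 1 + [I]/Ki = 1 + 0.0344/0.0464 = 1.741.
For a noncompetitive inhibitor, Vmax is reduced to Vmax/α while Km is unchanged: Km,app = 2.88 mM, Vmax,app = 2.29 mM/s.
v = Vmax,app·[S]/(Km,app + [S]) = 2.29 × 14.3/(2.88 + 14.3) = 1.90 mM/s.

1.90 mM/s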